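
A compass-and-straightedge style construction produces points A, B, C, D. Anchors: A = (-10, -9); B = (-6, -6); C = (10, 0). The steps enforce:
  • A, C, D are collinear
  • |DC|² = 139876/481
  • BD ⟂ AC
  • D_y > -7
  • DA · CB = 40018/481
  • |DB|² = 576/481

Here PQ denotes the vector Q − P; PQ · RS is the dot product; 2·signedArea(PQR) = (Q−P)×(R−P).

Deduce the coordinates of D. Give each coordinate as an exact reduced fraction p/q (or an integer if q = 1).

D = (-2670/481, -3366/481)

1. D_x = -2670/481  [A, C, D are collinear ∩ BD ⟂ AC]
2. D_y = -3366/481  [A, C, D are collinear ∩ BD ⟂ AC]
   → D = (-2670/481, -3366/481)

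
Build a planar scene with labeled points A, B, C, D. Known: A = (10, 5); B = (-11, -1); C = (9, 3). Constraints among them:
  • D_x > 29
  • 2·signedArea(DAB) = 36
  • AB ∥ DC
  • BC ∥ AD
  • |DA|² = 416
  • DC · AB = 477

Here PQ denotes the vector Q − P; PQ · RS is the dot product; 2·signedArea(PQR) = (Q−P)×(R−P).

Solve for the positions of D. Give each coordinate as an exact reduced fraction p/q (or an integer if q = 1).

D = (30, 9)

1. D_x = 30  [AB ∥ DC ∩ BC ∥ AD]
2. D_y = 9  [AB ∥ DC ∩ BC ∥ AD]
   → D = (30, 9)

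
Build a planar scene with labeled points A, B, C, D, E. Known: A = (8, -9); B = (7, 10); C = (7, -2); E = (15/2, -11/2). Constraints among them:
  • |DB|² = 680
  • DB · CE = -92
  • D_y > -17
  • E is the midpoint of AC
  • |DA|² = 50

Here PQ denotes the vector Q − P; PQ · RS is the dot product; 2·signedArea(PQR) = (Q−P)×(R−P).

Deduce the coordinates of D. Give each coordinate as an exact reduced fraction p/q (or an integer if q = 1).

1. D_x = 9  [line -1/2·x + 7/2·y + 121/2 = 0 ∩ |DA|² = 50]
2. D_y = -16  [line -1/2·x + 7/2·y + 121/2 = 0 ∩ |DA|² = 50]
   → D = (9, -16)

D = (9, -16)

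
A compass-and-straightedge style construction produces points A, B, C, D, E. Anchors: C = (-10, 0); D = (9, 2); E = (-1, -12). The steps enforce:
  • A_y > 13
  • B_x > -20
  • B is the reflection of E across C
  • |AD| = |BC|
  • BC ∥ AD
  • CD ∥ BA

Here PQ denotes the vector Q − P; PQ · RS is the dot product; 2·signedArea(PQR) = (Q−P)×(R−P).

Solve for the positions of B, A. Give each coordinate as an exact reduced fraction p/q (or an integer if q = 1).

A = (0, 14)
B = (-19, 12)

1. B_x = -19  [B is the reflection of E across C]
2. B_y = 12  [B is the reflection of E across C]
   → B = (-19, 12)
3. A_x = 0  [BC ∥ AD ∩ CD ∥ BA]
4. A_y = 14  [BC ∥ AD ∩ CD ∥ BA]
   → A = (0, 14)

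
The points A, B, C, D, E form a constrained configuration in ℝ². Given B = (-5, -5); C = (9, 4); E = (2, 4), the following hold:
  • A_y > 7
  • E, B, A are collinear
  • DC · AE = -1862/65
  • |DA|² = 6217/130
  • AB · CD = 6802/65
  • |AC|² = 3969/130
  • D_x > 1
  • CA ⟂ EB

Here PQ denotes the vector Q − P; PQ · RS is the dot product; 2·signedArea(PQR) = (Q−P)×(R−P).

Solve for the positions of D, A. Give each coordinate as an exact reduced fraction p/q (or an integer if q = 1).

A = (603/130, 961/130)
D = (2, 1)

1. A_x = 603/130  [E, B, A are collinear ∩ CA ⟂ EB]
2. A_y = 961/130  [E, B, A are collinear ∩ CA ⟂ EB]
   → A = (603/130, 961/130)
3. D_x = 2  [line 343/130·x + 441/130·y + -1127/130 = 0 ∩ |DA|² = 6217/130]
4. D_y = 1  [line 343/130·x + 441/130·y + -1127/130 = 0 ∩ |DA|² = 6217/130]
   → D = (2, 1)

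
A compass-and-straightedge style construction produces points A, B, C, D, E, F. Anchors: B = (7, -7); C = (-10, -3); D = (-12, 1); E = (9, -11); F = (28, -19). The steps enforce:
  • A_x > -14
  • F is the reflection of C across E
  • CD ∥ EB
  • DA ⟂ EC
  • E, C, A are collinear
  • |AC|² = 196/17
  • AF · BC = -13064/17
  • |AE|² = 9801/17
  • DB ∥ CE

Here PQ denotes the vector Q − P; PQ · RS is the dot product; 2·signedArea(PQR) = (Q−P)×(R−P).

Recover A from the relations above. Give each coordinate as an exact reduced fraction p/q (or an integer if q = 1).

1. A_x = -1116/85  [E, C, A are collinear ∩ DA ⟂ EC]
2. A_y = -143/85  [E, C, A are collinear ∩ DA ⟂ EC]
   → A = (-1116/85, -143/85)

A = (-1116/85, -143/85)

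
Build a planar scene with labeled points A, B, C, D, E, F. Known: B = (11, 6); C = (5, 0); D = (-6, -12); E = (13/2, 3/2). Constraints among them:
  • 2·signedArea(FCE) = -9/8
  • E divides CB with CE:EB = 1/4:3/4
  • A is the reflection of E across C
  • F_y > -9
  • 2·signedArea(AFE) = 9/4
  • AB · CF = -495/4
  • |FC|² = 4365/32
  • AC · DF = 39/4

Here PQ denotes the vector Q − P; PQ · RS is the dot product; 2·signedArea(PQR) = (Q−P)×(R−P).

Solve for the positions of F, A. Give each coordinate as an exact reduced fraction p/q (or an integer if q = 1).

1. A_x = 7/2  [A is the reflection of E across C]
2. A_y = -3/2  [A is the reflection of E across C]
   → A = (7/2, -3/2)
3. F_x = -23/8  [2·signedArea(FCE) = -9/8 ∩ AC · DF = 39/4]
4. F_y = -69/8  [2·signedArea(FCE) = -9/8 ∩ AC · DF = 39/4]
   → F = (-23/8, -69/8)

A = (7/2, -3/2)
F = (-23/8, -69/8)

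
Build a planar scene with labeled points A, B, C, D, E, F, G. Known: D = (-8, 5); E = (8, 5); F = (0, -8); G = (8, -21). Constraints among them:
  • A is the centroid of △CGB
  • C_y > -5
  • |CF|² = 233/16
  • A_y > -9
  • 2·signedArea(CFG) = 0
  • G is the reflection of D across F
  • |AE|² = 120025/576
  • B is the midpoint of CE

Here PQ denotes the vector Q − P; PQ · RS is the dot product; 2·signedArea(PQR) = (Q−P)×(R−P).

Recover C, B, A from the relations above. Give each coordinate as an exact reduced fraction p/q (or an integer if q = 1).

1. C_x = -2  [line 13·x + 8·y + 64 = 0 ∩ |CF|² = 233/16]
2. C_y = -19/4  [line 13·x + 8·y + 64 = 0 ∩ |CF|² = 233/16]
   → C = (-2, -19/4)
3. B_x = 3  [B is the midpoint of CE]
4. B_y = 1/8  [B is the midpoint of CE]
   → B = (3, 1/8)
5. A_x = 3  [A is the centroid of △CGB]
6. A_y = -205/24  [A is the centroid of △CGB]
   → A = (3, -205/24)

A = (3, -205/24)
B = (3, 1/8)
C = (-2, -19/4)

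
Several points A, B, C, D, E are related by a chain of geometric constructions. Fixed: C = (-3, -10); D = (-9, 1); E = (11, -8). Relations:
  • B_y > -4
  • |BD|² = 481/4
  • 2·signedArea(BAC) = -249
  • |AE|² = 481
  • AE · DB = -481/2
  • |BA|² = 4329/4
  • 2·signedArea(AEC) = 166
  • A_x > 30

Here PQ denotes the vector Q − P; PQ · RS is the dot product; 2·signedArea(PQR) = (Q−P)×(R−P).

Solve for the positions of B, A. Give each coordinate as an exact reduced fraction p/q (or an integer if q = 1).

A = (31, -17)
B = (1, -7/2)

1. A_x = 31  [line 2·x + -14·y + -300 = 0 ∩ |AE|² = 481]
2. A_y = -17  [line 2·x + -14·y + -300 = 0 ∩ |AE|² = 481]
   → A = (31, -17)
3. B_x = 1  [2·signedArea(BAC) = -249 ∩ AE · DB = -481/2]
4. B_y = -7/2  [2·signedArea(BAC) = -249 ∩ AE · DB = -481/2]
   → B = (1, -7/2)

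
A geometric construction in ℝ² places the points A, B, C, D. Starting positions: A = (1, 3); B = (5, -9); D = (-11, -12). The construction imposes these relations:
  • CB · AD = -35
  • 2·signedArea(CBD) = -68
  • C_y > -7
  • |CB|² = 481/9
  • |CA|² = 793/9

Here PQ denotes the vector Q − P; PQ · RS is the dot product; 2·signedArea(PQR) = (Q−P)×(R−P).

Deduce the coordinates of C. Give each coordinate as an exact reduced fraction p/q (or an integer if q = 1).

C = (-5/3, -6)

1. C_x = -5/3  [CB · AD = -35 ∩ 2·signedArea(CBD) = -68]
2. C_y = -6  [CB · AD = -35 ∩ 2·signedArea(CBD) = -68]
   → C = (-5/3, -6)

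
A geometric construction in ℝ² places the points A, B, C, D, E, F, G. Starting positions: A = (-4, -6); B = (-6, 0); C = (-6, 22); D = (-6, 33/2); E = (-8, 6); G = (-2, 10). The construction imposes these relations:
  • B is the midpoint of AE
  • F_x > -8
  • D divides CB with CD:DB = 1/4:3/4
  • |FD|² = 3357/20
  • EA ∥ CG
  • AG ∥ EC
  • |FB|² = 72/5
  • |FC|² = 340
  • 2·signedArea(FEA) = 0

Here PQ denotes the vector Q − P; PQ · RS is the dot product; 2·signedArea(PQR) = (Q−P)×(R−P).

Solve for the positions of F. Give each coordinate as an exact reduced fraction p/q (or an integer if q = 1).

F = (-36/5, 18/5)

1. F_x = -36/5  [line 12·x + 4·y + 72 = 0 ∩ |FD|² = 3357/20]
2. F_y = 18/5  [line 12·x + 4·y + 72 = 0 ∩ |FD|² = 3357/20]
   → F = (-36/5, 18/5)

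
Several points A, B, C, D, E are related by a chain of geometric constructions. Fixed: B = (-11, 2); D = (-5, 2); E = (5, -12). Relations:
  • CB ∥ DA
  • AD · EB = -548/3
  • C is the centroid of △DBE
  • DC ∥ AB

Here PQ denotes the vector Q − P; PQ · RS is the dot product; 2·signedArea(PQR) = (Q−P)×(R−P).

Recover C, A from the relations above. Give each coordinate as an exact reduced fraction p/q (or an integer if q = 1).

A = (-37/3, 20/3)
C = (-11/3, -8/3)

1. C_x = -11/3  [C is the centroid of △DBE]
2. C_y = -8/3  [C is the centroid of △DBE]
   → C = (-11/3, -8/3)
3. A_x = -37/3  [DC ∥ AB ∩ CB ∥ DA]
4. A_y = 20/3  [DC ∥ AB ∩ CB ∥ DA]
   → A = (-37/3, 20/3)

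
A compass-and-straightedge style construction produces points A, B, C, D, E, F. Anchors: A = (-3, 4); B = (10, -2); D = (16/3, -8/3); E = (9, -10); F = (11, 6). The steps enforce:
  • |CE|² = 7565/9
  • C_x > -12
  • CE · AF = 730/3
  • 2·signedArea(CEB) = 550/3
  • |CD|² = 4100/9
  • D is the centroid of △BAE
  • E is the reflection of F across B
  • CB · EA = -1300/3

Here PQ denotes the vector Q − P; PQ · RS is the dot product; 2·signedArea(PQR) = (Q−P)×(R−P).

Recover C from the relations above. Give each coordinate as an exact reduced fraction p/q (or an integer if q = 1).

C = (-34/3, 32/3)

1. C_x = -34/3  [CE · AF = 730/3 ∩ CB · EA = -1300/3]
2. C_y = 32/3  [CE · AF = 730/3 ∩ CB · EA = -1300/3]
   → C = (-34/3, 32/3)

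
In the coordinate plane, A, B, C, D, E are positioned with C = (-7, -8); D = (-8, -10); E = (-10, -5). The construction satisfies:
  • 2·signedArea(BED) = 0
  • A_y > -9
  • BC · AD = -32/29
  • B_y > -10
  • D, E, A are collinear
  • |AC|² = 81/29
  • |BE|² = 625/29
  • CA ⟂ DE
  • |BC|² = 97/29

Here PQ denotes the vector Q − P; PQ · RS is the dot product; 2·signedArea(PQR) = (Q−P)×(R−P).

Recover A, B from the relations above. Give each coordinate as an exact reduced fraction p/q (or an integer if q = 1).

A = (-248/29, -250/29)
B = (-240/29, -270/29)

1. A_x = -248/29  [D, E, A are collinear ∩ CA ⟂ DE]
2. A_y = -250/29  [D, E, A are collinear ∩ CA ⟂ DE]
   → A = (-248/29, -250/29)
3. B_x = -240/29  [2·signedArea(BED) = 0 ∩ BC · AD = -32/29]
4. B_y = -270/29  [2·signedArea(BED) = 0 ∩ BC · AD = -32/29]
   → B = (-240/29, -270/29)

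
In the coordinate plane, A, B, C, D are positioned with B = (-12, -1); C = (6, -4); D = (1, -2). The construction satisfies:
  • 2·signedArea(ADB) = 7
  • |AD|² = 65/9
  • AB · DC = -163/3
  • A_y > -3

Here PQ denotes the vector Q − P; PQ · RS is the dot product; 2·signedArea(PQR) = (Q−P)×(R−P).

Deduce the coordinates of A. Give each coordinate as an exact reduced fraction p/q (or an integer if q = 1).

A = (-5/3, -7/3)

1. A_x = -5/3  [2·signedArea(ADB) = 7 ∩ AB · DC = -163/3]
2. A_y = -7/3  [2·signedArea(ADB) = 7 ∩ AB · DC = -163/3]
   → A = (-5/3, -7/3)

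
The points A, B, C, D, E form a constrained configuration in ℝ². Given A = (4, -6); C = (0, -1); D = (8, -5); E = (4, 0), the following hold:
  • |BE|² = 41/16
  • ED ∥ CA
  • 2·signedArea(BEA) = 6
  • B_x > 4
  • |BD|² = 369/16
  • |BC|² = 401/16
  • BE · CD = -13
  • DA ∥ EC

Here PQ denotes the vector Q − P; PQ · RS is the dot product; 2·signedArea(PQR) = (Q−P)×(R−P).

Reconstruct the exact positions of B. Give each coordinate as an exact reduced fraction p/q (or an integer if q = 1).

1. B_x = 5  [BE · CD = -13 ∩ 2·signedArea(BEA) = 6]
2. B_y = -5/4  [BE · CD = -13 ∩ 2·signedArea(BEA) = 6]
   → B = (5, -5/4)

B = (5, -5/4)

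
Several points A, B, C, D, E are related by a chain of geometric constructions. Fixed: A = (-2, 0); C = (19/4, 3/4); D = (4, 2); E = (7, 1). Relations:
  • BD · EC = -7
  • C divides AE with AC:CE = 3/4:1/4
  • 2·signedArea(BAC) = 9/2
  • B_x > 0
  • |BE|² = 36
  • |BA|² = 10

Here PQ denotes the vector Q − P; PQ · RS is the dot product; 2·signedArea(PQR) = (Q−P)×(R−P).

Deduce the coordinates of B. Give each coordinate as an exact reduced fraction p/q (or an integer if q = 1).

B = (1, 1)

1. B_x = 1  [BD · EC = -7 ∩ 2·signedArea(BAC) = 9/2]
2. B_y = 1  [BD · EC = -7 ∩ 2·signedArea(BAC) = 9/2]
   → B = (1, 1)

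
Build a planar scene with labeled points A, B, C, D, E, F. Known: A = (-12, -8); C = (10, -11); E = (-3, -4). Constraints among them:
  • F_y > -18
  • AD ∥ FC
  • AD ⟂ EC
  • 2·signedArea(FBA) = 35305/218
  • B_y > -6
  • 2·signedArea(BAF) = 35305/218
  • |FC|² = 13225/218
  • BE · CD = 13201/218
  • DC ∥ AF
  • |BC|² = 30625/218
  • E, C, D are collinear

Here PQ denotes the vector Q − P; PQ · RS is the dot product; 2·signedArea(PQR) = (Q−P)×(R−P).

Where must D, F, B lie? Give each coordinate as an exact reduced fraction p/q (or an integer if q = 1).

1. D_x = -1811/218  [E, C, D are collinear ∩ AD ⟂ EC]
2. D_y = -249/218  [E, C, D are collinear ∩ AD ⟂ EC]
   → D = (-1811/218, -249/218)
3. F_x = 1375/218  [AD ∥ FC ∩ DC ∥ AF]
4. F_y = -3893/218  [AD ∥ FC ∩ DC ∥ AF]
   → F = (1375/218, -3893/218)
5. B_x = -95/218  [BE · CD = 13201/218 ∩ 2·signedArea(BAF) = 35305/218]
6. B_y = -1173/218  [BE · CD = 13201/218 ∩ 2·signedArea(BAF) = 35305/218]
   → B = (-95/218, -1173/218)

B = (-95/218, -1173/218)
D = (-1811/218, -249/218)
F = (1375/218, -3893/218)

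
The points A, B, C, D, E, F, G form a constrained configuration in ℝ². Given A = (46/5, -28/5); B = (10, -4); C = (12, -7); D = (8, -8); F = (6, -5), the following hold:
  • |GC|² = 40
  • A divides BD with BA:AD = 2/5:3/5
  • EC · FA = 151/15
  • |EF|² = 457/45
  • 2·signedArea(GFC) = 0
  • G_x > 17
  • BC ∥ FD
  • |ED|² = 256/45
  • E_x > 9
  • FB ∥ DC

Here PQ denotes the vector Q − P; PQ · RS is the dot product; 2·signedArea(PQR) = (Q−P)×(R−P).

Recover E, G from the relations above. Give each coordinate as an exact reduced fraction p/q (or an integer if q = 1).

E = (136/15, -88/15)
G = (18, -9)

1. E_x = 136/15  [line -16/5·x + 3/5·y + 488/15 = 0 ∩ |ED|² = 256/45]
2. E_y = -88/15  [line -16/5·x + 3/5·y + 488/15 = 0 ∩ |ED|² = 256/45]
   → E = (136/15, -88/15)
3. G_x = 18  [line 2·x + 6·y + 18 = 0 ∩ |GC|² = 40]
4. G_y = -9  [line 2·x + 6·y + 18 = 0 ∩ |GC|² = 40]
   → G = (18, -9)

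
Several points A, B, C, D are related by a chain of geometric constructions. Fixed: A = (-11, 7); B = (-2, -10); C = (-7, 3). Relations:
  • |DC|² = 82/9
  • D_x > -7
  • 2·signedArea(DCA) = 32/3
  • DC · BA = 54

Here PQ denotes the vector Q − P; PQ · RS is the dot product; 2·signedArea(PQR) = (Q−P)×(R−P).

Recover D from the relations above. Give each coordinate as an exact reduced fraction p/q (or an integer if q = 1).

1. D_x = -20/3  [2·signedArea(DCA) = 32/3 ∩ DC · BA = 54]
2. D_y = 0  [2·signedArea(DCA) = 32/3 ∩ DC · BA = 54]
   → D = (-20/3, 0)

D = (-20/3, 0)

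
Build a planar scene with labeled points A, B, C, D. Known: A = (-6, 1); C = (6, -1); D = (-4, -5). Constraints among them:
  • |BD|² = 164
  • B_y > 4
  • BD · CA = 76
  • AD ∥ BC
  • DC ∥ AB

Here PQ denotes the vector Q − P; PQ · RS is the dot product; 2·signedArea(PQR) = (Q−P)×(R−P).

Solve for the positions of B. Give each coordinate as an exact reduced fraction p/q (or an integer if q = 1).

B = (4, 5)

1. B_x = 4  [AD ∥ BC ∩ DC ∥ AB]
2. B_y = 5  [AD ∥ BC ∩ DC ∥ AB]
   → B = (4, 5)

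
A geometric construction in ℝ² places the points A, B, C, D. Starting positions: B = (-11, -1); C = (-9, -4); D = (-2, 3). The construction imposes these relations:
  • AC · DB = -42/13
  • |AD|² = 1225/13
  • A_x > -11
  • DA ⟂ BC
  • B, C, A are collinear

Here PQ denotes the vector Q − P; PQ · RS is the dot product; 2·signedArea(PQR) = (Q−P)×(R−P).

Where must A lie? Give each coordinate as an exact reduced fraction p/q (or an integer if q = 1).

1. A_x = -131/13  [B, C, A are collinear ∩ DA ⟂ BC]
2. A_y = -31/13  [B, C, A are collinear ∩ DA ⟂ BC]
   → A = (-131/13, -31/13)

A = (-131/13, -31/13)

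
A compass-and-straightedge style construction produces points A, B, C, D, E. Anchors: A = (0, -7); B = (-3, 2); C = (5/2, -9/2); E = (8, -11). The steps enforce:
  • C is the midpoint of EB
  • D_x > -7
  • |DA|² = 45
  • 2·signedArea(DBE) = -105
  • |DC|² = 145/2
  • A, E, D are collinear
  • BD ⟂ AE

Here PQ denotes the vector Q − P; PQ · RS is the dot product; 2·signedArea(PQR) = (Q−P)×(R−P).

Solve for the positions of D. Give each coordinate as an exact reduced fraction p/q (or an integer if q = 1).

1. D_x = -6  [A, E, D are collinear ∩ BD ⟂ AE]
2. D_y = -4  [A, E, D are collinear ∩ BD ⟂ AE]
   → D = (-6, -4)

D = (-6, -4)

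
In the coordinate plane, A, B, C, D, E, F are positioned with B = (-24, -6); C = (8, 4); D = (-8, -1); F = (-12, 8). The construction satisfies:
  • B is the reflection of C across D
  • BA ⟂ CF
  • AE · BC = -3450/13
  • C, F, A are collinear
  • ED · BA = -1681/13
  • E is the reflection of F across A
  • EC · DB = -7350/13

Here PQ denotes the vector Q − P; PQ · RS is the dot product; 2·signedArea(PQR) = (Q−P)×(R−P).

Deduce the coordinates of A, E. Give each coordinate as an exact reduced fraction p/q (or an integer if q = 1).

1. A_x = -271/13  [C, F, A are collinear ∩ BA ⟂ CF]
2. A_y = 127/13  [C, F, A are collinear ∩ BA ⟂ CF]
   → A = (-271/13, 127/13)
3. E_x = -386/13  [E is the reflection of F across A]
4. E_y = 150/13  [E is the reflection of F across A]
   → E = (-386/13, 150/13)

A = (-271/13, 127/13)
E = (-386/13, 150/13)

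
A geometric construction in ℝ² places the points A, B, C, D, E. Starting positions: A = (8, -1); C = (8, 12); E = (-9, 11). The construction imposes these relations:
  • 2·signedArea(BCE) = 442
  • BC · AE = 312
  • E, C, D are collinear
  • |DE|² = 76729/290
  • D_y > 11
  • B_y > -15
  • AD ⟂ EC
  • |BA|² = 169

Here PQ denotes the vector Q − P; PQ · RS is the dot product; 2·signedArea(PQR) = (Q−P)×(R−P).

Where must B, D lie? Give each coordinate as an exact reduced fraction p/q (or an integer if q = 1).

B = (8, -14)
D = (2099/290, 3467/290)

1. B_x = 8  [2·signedArea(BCE) = 442 ∩ BC · AE = 312]
2. B_y = -14  [2·signedArea(BCE) = 442 ∩ BC · AE = 312]
   → B = (8, -14)
3. D_x = 2099/290  [E, C, D are collinear ∩ AD ⟂ EC]
4. D_y = 3467/290  [E, C, D are collinear ∩ AD ⟂ EC]
   → D = (2099/290, 3467/290)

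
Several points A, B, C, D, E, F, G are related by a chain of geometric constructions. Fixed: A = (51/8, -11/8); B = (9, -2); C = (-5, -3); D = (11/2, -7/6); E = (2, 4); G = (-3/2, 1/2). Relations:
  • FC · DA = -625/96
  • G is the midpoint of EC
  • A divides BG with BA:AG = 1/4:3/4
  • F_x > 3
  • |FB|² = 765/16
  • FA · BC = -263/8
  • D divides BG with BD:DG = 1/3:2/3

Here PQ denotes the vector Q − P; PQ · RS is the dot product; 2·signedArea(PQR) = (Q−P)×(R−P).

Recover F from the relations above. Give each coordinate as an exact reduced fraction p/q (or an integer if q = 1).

1. F_x = 15/4  [FC · DA = -625/96 ∩ FA · BC = -263/8]
2. F_y = 5/2  [FC · DA = -625/96 ∩ FA · BC = -263/8]
   → F = (15/4, 5/2)

F = (15/4, 5/2)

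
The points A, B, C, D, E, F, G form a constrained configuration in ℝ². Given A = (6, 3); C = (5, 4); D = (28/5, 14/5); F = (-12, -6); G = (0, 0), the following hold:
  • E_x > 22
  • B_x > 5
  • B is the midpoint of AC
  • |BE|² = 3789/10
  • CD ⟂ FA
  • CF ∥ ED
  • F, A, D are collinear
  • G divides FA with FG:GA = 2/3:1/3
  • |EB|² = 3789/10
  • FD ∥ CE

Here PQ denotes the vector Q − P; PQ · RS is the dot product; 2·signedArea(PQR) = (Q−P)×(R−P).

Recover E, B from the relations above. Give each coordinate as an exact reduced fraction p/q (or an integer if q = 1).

B = (11/2, 7/2)
E = (113/5, 64/5)

1. E_x = 113/5  [CF ∥ ED ∩ FD ∥ CE]
2. E_y = 64/5  [CF ∥ ED ∩ FD ∥ CE]
   → E = (113/5, 64/5)
3. B_x = 11/2  [B is the midpoint of AC]
4. B_y = 7/2  [B is the midpoint of AC]
   → B = (11/2, 7/2)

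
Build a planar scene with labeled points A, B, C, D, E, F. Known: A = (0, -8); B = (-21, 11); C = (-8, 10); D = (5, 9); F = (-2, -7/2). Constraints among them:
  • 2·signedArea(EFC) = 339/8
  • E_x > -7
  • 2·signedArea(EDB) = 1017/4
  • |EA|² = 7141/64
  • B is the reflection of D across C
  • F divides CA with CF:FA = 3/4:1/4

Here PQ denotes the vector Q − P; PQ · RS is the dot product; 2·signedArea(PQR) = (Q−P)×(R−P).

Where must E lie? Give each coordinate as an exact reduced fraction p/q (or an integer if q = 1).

1. E_x = -27/4  [2·signedArea(EDB) = 1017/4 ∩ 2·signedArea(EFC) = 339/8]
2. E_y = 1/8  [2·signedArea(EDB) = 1017/4 ∩ 2·signedArea(EFC) = 339/8]
   → E = (-27/4, 1/8)

E = (-27/4, 1/8)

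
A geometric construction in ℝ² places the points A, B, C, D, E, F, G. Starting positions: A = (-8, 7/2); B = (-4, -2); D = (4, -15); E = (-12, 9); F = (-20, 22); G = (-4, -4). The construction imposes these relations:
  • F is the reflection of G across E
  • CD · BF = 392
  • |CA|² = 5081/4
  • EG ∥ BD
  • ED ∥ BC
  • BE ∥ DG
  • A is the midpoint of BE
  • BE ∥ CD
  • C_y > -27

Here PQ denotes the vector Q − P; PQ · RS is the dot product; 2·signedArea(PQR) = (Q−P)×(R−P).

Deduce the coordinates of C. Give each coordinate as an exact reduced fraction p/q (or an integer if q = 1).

1. C_x = 12  [BE ∥ CD ∩ ED ∥ BC]
2. C_y = -26  [BE ∥ CD ∩ ED ∥ BC]
   → C = (12, -26)

C = (12, -26)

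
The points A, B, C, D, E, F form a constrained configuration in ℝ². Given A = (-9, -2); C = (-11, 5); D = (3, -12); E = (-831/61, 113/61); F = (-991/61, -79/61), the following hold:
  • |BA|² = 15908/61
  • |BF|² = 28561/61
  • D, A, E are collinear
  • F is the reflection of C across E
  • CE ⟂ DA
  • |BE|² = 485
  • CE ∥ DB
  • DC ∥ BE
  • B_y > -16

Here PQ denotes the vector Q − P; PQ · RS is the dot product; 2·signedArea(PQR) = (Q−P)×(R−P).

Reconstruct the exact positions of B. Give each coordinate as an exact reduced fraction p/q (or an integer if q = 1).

B = (23/61, -924/61)

1. B_x = 23/61  [DC ∥ BE ∩ CE ∥ DB]
2. B_y = -924/61  [DC ∥ BE ∩ CE ∥ DB]
   → B = (23/61, -924/61)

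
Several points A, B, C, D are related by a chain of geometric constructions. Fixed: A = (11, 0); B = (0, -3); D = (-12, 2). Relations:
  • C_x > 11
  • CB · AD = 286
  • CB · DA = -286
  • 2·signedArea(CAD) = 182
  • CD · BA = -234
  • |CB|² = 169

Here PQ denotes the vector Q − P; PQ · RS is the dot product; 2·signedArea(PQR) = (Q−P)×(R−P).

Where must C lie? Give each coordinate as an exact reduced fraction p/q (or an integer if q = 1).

1. C_x = 12  [CB · DA = -286 ∩ CD · BA = -234]
2. C_y = -8  [CB · DA = -286 ∩ CD · BA = -234]
   → C = (12, -8)

C = (12, -8)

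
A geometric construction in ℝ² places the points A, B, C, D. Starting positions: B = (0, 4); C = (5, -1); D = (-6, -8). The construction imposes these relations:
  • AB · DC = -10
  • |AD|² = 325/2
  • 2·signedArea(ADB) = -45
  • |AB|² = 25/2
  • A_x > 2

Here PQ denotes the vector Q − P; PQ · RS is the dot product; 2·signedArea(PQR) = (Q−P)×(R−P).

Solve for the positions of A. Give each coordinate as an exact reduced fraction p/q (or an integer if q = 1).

A = (5/2, 3/2)

1. A_x = 5/2  [2·signedArea(ADB) = -45 ∩ AB · DC = -10]
2. A_y = 3/2  [2·signedArea(ADB) = -45 ∩ AB · DC = -10]
   → A = (5/2, 3/2)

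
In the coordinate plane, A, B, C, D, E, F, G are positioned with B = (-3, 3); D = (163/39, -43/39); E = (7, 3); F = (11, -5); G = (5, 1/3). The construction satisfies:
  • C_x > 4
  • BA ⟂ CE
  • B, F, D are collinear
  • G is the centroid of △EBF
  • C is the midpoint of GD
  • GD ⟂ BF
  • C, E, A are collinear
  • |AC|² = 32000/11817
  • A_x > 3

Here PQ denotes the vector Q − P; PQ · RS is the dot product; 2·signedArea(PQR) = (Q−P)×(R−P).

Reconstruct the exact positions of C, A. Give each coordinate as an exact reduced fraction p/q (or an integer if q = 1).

A = (4773/1313, -2265/1313)
C = (179/39, -5/13)

1. C_x = 179/39  [C is the midpoint of GD]
2. C_y = -5/13  [C is the midpoint of GD]
   → C = (179/39, -5/13)
3. A_x = 4773/1313  [C, E, A are collinear ∩ BA ⟂ CE]
4. A_y = -2265/1313  [C, E, A are collinear ∩ BA ⟂ CE]
   → A = (4773/1313, -2265/1313)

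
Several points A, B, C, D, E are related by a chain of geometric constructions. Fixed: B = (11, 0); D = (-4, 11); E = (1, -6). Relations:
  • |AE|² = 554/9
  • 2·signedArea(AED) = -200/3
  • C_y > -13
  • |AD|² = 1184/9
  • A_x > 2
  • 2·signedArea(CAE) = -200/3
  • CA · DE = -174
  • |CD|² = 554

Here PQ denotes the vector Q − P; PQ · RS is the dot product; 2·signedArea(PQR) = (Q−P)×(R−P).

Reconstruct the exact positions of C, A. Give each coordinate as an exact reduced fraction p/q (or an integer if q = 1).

A = (8/3, 5/3)
C = (-9, -12)

1. A_x = 8/3  [line -17·x + -5·y + 161/3 = 0 ∩ |AD|² = 1184/9]
2. A_y = 5/3  [line -17·x + -5·y + 161/3 = 0 ∩ |AD|² = 1184/9]
   → A = (8/3, 5/3)
3. C_x = -9  [CA · DE = -174 ∩ 2·signedArea(CAE) = -200/3]
4. C_y = -12  [CA · DE = -174 ∩ 2·signedArea(CAE) = -200/3]
   → C = (-9, -12)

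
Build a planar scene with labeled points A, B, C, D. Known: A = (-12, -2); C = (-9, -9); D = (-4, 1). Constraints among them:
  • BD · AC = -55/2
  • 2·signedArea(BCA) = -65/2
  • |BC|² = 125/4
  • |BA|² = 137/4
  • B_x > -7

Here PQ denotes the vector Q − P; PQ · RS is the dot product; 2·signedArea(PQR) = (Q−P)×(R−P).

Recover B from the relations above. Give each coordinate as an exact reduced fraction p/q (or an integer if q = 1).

1. B_x = -13/2  [2·signedArea(BCA) = -65/2 ∩ BD · AC = -55/2]
2. B_y = -4  [2·signedArea(BCA) = -65/2 ∩ BD · AC = -55/2]
   → B = (-13/2, -4)

B = (-13/2, -4)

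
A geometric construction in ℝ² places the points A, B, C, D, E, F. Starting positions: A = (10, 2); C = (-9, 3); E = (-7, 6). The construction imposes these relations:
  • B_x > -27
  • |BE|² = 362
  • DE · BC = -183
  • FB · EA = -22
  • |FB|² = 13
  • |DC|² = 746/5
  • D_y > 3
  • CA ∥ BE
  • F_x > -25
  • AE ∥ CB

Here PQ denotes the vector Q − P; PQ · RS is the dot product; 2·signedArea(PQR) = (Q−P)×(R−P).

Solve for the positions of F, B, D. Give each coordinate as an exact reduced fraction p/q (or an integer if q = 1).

B = (-26, 7)
D = (16/5, 18/5)
F = (-24, 10)

1. B_x = -26  [CA ∥ BE ∩ AE ∥ CB]
2. B_y = 7  [CA ∥ BE ∩ AE ∥ CB]
   → B = (-26, 7)
3. D_x = 16/5  [line -17·x + 4·y + 40 = 0 ∩ |DC|² = 746/5]
4. D_y = 18/5  [line -17·x + 4·y + 40 = 0 ∩ |DC|² = 746/5]
   → D = (16/5, 18/5)
5. F_x = -24  [line -17·x + 4·y + -448 = 0 ∩ |FB|² = 13]
6. F_y = 10  [line -17·x + 4·y + -448 = 0 ∩ |FB|² = 13]
   → F = (-24, 10)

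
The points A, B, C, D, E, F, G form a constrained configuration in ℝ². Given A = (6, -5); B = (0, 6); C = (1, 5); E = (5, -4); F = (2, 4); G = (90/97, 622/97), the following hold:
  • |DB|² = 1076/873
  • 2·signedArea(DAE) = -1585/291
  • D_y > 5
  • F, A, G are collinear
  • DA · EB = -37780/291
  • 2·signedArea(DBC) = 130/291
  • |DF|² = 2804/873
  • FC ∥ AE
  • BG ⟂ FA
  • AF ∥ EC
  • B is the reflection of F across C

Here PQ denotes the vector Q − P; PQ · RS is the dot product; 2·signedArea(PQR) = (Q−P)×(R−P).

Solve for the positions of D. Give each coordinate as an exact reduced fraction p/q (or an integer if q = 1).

1. D_x = 284/291  [2·signedArea(DBC) = 130/291 ∩ DA · EB = -37780/291]
2. D_y = 1592/291  [2·signedArea(DBC) = 130/291 ∩ DA · EB = -37780/291]
   → D = (284/291, 1592/291)

D = (284/291, 1592/291)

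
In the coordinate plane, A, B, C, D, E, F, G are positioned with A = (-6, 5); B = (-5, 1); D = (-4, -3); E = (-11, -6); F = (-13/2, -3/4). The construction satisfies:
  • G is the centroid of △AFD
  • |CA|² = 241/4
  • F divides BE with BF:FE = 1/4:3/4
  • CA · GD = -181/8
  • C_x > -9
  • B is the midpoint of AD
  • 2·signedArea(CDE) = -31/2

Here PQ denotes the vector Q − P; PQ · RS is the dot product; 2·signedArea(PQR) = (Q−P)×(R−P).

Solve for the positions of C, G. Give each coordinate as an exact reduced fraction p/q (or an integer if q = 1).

1. G_x = -11/2  [G is the centroid of △AFD]
2. G_y = 5/12  [G is the centroid of △AFD]
   → G = (-11/2, 5/12)
3. C_x = -8  [CA · GD = -181/8 ∩ 2·signedArea(CDE) = -31/2]
4. C_y = -5/2  [CA · GD = -181/8 ∩ 2·signedArea(CDE) = -31/2]
   → C = (-8, -5/2)

C = (-8, -5/2)
G = (-11/2, 5/12)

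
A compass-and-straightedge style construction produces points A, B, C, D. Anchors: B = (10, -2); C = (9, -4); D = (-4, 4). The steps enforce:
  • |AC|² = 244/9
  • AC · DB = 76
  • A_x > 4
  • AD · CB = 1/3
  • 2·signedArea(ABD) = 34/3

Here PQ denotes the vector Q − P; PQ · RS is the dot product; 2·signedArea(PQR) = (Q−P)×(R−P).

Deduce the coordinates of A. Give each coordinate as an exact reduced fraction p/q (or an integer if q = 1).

A = (5, -2/3)

1. A_x = 5  [AD · CB = 1/3 ∩ 2·signedArea(ABD) = 34/3]
2. A_y = -2/3  [AD · CB = 1/3 ∩ 2·signedArea(ABD) = 34/3]
   → A = (5, -2/3)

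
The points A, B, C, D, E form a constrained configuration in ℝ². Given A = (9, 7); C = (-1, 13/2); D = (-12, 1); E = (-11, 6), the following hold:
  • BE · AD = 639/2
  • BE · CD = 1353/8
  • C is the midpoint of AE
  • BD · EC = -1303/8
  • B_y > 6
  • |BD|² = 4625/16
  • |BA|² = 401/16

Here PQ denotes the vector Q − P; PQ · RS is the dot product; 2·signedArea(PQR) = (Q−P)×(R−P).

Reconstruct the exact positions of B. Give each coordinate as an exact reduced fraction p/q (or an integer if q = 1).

1. B_x = 4  [BD · EC = -1303/8 ∩ BE · AD = 639/2]
2. B_y = 27/4  [BD · EC = -1303/8 ∩ BE · AD = 639/2]
   → B = (4, 27/4)

B = (4, 27/4)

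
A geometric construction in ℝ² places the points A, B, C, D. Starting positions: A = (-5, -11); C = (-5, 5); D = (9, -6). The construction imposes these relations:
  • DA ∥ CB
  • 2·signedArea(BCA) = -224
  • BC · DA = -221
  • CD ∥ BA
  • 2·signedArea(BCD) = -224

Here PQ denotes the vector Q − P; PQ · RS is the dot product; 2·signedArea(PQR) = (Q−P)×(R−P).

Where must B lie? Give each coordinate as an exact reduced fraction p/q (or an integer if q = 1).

B = (-19, 0)

1. B_x = -19  [CD ∥ BA ∩ DA ∥ CB]
2. B_y = 0  [CD ∥ BA ∩ DA ∥ CB]
   → B = (-19, 0)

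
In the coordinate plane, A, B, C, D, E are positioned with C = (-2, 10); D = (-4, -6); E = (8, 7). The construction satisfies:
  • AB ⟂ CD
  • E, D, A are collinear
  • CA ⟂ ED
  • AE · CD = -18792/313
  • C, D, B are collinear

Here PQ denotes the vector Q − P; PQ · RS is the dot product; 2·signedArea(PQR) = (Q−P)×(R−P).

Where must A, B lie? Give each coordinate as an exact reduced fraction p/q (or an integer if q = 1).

1. A_x = 1532/313  [E, D, A are collinear ∩ CA ⟂ ED]
2. A_y = 1138/313  [E, D, A are collinear ∩ CA ⟂ ED]
   → A = (1532/313, 1138/313)
3. B_x = -54468/20345  [C, D, B are collinear ∩ AB ⟂ CD]
4. B_y = 93226/20345  [C, D, B are collinear ∩ AB ⟂ CD]
   → B = (-54468/20345, 93226/20345)

A = (1532/313, 1138/313)
B = (-54468/20345, 93226/20345)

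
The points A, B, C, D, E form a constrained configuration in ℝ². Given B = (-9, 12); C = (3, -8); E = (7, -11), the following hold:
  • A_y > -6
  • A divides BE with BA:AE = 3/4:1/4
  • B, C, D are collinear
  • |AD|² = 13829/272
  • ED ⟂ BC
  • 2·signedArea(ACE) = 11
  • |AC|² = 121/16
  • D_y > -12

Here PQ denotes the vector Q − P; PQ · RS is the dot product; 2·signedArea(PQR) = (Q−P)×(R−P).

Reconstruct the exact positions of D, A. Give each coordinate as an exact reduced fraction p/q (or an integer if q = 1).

A = (3, -21/4)
D = (183/34, -407/34)

1. D_x = 183/34  [B, C, D are collinear ∩ ED ⟂ BC]
2. D_y = -407/34  [B, C, D are collinear ∩ ED ⟂ BC]
   → D = (183/34, -407/34)
3. A_x = 3  [A divides BE with BA:AE = 3/4:1/4]
4. A_y = -21/4  [A divides BE with BA:AE = 3/4:1/4]
   → A = (3, -21/4)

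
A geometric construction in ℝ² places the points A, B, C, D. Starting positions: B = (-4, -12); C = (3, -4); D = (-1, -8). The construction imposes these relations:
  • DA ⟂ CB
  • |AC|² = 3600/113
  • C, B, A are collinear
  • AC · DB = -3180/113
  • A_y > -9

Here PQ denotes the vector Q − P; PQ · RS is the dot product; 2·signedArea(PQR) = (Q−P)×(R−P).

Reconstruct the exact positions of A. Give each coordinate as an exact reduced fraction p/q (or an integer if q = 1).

A = (-81/113, -932/113)

1. A_x = -81/113  [C, B, A are collinear ∩ DA ⟂ CB]
2. A_y = -932/113  [C, B, A are collinear ∩ DA ⟂ CB]
   → A = (-81/113, -932/113)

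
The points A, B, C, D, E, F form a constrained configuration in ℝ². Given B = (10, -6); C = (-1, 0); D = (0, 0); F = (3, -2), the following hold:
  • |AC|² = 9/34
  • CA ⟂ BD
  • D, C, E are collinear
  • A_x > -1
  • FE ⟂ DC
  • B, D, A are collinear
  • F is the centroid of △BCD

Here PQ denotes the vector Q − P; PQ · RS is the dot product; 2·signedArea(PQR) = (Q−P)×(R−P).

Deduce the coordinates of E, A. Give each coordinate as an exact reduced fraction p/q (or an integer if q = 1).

A = (-25/34, 15/34)
E = (3, 0)

1. E_x = 3  [D, C, E are collinear ∩ FE ⟂ DC]
2. E_y = 0  [D, C, E are collinear ∩ FE ⟂ DC]
   → E = (3, 0)
3. A_x = -25/34  [B, D, A are collinear ∩ CA ⟂ BD]
4. A_y = 15/34  [B, D, A are collinear ∩ CA ⟂ BD]
   → A = (-25/34, 15/34)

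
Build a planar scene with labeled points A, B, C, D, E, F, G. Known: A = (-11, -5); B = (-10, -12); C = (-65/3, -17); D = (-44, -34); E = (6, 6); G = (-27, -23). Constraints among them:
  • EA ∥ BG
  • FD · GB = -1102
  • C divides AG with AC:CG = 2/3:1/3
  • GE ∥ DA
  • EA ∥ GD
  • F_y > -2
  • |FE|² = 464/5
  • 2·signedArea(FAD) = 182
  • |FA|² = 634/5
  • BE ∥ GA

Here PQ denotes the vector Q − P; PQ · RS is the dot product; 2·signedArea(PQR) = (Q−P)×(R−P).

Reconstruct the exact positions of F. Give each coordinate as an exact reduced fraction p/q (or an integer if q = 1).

1. F_x = -2/5  [2·signedArea(FAD) = 182 ∩ FD · GB = -1102]
2. F_y = -6/5  [2·signedArea(FAD) = 182 ∩ FD · GB = -1102]
   → F = (-2/5, -6/5)

F = (-2/5, -6/5)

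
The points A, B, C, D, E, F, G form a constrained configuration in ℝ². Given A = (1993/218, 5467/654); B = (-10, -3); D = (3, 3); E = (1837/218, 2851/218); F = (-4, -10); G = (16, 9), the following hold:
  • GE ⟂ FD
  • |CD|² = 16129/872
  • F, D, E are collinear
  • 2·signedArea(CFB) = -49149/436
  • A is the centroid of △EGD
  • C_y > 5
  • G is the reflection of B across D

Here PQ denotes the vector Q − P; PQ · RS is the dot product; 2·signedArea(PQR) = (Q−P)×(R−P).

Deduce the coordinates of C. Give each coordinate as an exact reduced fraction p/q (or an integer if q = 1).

C = (-343/436, 2197/436)

1. C_x = -343/436  [line -7·x + -6·y + 10781/436 = 0 ∩ |CD|² = 16129/872]
2. C_y = 2197/436  [line -7·x + -6·y + 10781/436 = 0 ∩ |CD|² = 16129/872]
   → C = (-343/436, 2197/436)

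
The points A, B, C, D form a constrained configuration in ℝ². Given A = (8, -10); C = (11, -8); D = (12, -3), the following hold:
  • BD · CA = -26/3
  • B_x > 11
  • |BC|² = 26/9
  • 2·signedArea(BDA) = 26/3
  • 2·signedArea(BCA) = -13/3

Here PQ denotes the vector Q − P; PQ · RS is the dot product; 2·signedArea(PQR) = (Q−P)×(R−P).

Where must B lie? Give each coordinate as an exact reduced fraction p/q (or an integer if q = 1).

B = (34/3, -19/3)

1. B_x = 34/3  [2·signedArea(BDA) = 26/3 ∩ BD · CA = -26/3]
2. B_y = -19/3  [2·signedArea(BDA) = 26/3 ∩ BD · CA = -26/3]
   → B = (34/3, -19/3)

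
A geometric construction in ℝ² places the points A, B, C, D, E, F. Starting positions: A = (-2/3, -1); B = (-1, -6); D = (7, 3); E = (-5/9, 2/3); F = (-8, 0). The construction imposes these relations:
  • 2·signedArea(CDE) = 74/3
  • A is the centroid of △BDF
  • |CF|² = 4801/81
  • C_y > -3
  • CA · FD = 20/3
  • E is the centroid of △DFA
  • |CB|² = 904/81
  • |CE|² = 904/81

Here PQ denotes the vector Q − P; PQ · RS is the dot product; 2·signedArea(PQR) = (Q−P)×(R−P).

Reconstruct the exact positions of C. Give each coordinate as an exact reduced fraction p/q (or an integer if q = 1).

1. C_x = -7/9  [2·signedArea(CDE) = 74/3 ∩ CA · FD = 20/3]
2. C_y = -8/3  [2·signedArea(CDE) = 74/3 ∩ CA · FD = 20/3]
   → C = (-7/9, -8/3)

C = (-7/9, -8/3)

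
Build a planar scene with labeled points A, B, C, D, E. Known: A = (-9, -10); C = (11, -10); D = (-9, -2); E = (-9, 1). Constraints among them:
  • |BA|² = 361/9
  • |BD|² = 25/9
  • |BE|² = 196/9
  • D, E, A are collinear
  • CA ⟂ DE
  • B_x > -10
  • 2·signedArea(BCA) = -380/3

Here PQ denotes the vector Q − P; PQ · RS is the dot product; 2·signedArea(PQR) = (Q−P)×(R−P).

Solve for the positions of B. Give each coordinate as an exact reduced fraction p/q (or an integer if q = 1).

1. B_y = -11/3  [2·signedArea(BCA) = -380/3]
2. B_x = -9  [|BA|² = 361/9]
   → B = (-9, -11/3)

B = (-9, -11/3)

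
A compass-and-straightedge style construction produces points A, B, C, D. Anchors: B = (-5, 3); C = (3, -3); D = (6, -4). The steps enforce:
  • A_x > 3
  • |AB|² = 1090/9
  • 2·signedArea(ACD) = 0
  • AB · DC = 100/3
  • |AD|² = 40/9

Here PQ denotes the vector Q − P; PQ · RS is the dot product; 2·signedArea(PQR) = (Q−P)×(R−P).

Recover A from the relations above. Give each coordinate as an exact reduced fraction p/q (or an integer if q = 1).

1. A_x = 4  [2·signedArea(ACD) = 0 ∩ AB · DC = 100/3]
2. A_y = -10/3  [2·signedArea(ACD) = 0 ∩ AB · DC = 100/3]
   → A = (4, -10/3)

A = (4, -10/3)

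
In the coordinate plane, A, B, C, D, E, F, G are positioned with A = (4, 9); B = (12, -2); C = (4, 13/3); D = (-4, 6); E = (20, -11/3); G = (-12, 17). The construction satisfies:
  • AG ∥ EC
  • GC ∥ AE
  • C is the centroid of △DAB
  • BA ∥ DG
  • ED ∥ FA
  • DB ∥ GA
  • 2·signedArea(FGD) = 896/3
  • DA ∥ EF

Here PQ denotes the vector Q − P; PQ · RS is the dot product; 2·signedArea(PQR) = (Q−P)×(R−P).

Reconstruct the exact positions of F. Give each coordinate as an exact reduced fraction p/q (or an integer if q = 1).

F = (28, -2/3)

1. F_x = 28  [ED ∥ FA ∩ DA ∥ EF]
2. F_y = -2/3  [ED ∥ FA ∩ DA ∥ EF]
   → F = (28, -2/3)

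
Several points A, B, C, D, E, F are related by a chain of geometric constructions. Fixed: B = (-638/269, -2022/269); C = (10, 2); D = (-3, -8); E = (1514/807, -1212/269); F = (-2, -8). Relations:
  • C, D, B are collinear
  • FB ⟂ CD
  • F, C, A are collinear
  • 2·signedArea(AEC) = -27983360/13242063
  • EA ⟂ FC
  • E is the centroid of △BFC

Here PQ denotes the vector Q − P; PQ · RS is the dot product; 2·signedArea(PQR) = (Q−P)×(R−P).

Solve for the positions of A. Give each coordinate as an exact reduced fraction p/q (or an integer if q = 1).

1. A_x = 32918/16409  [F, C, A are collinear ∩ EA ⟂ FC]
2. A_y = -76492/16409  [F, C, A are collinear ∩ EA ⟂ FC]
   → A = (32918/16409, -76492/16409)

A = (32918/16409, -76492/16409)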